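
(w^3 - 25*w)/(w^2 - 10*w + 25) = w*(w + 5)/(w - 5)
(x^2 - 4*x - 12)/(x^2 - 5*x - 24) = (-x^2 + 4*x + 12)/(-x^2 + 5*x + 24)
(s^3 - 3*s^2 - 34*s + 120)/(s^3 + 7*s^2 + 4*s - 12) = (s^2 - 9*s + 20)/(s^2 + s - 2)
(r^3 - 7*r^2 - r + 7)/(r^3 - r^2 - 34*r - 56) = (r^2 - 1)/(r^2 + 6*r + 8)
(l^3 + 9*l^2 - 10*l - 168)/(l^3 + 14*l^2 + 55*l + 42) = (l - 4)/(l + 1)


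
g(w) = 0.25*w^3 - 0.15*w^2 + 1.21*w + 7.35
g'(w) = 0.75*w^2 - 0.3*w + 1.21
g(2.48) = 13.24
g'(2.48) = 5.08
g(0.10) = 7.47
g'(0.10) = 1.19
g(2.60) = 13.88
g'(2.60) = 5.50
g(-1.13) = 5.43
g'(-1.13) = 2.51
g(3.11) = 17.18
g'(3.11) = 7.53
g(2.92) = 15.83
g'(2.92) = 6.73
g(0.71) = 8.22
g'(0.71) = 1.38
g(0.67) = 8.17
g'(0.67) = 1.35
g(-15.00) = -888.30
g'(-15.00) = 174.46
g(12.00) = 432.27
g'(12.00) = 105.61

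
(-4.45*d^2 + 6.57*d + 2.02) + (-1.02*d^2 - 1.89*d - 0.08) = -5.47*d^2 + 4.68*d + 1.94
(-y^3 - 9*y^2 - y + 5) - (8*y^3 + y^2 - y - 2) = -9*y^3 - 10*y^2 + 7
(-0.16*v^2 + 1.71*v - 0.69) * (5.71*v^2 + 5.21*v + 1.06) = -0.9136*v^4 + 8.9305*v^3 + 4.7996*v^2 - 1.7823*v - 0.7314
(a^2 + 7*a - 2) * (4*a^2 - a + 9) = 4*a^4 + 27*a^3 - 6*a^2 + 65*a - 18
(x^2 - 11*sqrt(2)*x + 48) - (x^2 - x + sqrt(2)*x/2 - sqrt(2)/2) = -23*sqrt(2)*x/2 + x + sqrt(2)/2 + 48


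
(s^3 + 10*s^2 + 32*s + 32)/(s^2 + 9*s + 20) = (s^2 + 6*s + 8)/(s + 5)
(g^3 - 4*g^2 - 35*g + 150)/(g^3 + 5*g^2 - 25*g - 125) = (g^2 + g - 30)/(g^2 + 10*g + 25)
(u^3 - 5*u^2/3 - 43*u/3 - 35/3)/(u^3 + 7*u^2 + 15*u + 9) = (3*u^2 - 8*u - 35)/(3*(u^2 + 6*u + 9))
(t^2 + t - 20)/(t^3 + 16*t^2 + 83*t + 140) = (t - 4)/(t^2 + 11*t + 28)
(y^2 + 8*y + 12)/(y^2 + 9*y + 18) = (y + 2)/(y + 3)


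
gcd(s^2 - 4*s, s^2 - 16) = s - 4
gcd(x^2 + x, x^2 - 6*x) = x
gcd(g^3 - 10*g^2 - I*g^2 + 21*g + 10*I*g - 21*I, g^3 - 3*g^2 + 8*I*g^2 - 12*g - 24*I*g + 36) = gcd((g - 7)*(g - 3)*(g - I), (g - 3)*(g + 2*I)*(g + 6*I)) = g - 3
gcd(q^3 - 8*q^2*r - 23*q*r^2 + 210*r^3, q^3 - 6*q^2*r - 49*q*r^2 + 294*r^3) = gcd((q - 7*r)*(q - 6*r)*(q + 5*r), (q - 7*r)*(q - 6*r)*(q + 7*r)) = q^2 - 13*q*r + 42*r^2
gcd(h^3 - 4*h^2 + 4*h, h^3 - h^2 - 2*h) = h^2 - 2*h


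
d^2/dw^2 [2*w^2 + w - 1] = 4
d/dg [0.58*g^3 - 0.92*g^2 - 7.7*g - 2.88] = 1.74*g^2 - 1.84*g - 7.7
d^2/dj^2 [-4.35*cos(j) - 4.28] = 4.35*cos(j)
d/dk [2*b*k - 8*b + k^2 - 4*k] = 2*b + 2*k - 4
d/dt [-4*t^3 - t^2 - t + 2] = -12*t^2 - 2*t - 1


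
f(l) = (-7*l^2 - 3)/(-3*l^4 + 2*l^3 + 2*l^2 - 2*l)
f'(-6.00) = 0.02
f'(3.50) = -0.18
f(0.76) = 14.44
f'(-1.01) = 87.60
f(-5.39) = 0.07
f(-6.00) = 0.06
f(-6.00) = 0.06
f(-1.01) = 9.04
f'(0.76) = -0.75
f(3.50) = 0.26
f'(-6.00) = 0.02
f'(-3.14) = 0.15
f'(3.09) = -0.28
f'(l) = -14*l/(-3*l^4 + 2*l^3 + 2*l^2 - 2*l) + (-7*l^2 - 3)*(12*l^3 - 6*l^2 - 4*l + 2)/(-3*l^4 + 2*l^3 + 2*l^2 - 2*l)^2 = 2*(-21*l^5 + 7*l^4 - 18*l^3 + 16*l^2 + 6*l - 3)/(l^2*(9*l^6 - 12*l^5 - 8*l^4 + 20*l^3 - 4*l^2 - 8*l + 4))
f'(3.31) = -0.21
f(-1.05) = 6.47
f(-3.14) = 0.22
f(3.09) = 0.35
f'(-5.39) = 0.03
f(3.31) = 0.29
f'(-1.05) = 46.99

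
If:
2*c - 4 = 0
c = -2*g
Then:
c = 2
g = -1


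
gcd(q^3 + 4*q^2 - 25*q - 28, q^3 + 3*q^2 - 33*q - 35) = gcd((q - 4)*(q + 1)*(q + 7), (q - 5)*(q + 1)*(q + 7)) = q^2 + 8*q + 7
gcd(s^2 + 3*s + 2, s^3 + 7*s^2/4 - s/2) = s + 2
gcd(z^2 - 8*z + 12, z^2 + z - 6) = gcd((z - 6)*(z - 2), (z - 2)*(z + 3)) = z - 2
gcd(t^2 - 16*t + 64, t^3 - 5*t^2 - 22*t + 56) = 1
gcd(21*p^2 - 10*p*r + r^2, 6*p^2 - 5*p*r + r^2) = 3*p - r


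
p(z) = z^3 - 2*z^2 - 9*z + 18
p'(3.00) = 6.00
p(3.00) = 0.00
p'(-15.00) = 726.00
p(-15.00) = -3672.00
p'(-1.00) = -2.00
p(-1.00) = 24.00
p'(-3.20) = 34.52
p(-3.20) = -6.45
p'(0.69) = -10.33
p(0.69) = 11.17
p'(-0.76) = -4.23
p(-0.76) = 23.25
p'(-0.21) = -8.03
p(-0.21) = 19.79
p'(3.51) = 13.92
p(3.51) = 5.01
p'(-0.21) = -8.03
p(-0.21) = 19.79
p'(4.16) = 26.28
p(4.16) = 17.94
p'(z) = 3*z^2 - 4*z - 9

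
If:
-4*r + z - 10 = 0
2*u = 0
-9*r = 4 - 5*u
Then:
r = -4/9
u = 0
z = 74/9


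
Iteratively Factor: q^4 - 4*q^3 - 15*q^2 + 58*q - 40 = (q - 2)*(q^3 - 2*q^2 - 19*q + 20) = (q - 2)*(q + 4)*(q^2 - 6*q + 5) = (q - 5)*(q - 2)*(q + 4)*(q - 1)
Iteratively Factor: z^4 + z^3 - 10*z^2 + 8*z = (z - 2)*(z^3 + 3*z^2 - 4*z) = (z - 2)*(z + 4)*(z^2 - z) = (z - 2)*(z - 1)*(z + 4)*(z)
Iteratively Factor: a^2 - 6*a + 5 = (a - 1)*(a - 5)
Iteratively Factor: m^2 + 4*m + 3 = (m + 3)*(m + 1)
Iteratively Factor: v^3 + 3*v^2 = (v + 3)*(v^2) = v*(v + 3)*(v)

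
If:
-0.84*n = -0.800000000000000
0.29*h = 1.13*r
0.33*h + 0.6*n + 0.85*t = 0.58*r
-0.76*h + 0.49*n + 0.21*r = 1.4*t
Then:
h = 3.45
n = 0.95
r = 0.89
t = -1.41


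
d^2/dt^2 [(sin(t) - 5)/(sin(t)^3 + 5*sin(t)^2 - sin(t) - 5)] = (-4*(1 - cos(2*t))^2*sin(t) + 35*(1 - cos(2*t))^2 + 344*sin(t) - 248*sin(3*t) - 830*cos(2*t) - 5*cos(4*t)/2 + 3825/2)/((sin(t) + 5)^3*(cos(2*t) + 1)^2)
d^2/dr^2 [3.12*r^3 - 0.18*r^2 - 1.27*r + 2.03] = 18.72*r - 0.36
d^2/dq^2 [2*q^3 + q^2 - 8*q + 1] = 12*q + 2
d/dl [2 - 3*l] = -3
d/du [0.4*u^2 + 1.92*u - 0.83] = 0.8*u + 1.92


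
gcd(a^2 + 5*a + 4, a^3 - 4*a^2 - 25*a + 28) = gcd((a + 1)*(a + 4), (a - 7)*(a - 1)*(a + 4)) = a + 4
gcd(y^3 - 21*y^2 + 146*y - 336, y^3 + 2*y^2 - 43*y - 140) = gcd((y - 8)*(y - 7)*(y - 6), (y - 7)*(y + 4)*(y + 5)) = y - 7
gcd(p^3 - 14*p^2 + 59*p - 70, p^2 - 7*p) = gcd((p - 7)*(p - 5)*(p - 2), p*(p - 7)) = p - 7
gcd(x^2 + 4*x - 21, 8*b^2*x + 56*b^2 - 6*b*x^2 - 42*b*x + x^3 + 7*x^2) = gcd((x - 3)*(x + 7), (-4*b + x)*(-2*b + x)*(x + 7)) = x + 7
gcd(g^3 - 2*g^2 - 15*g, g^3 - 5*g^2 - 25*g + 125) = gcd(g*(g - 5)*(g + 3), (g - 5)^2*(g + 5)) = g - 5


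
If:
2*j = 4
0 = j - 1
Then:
No Solution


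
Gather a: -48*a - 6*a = -54*a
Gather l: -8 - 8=-16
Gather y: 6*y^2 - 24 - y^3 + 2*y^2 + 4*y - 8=-y^3 + 8*y^2 + 4*y - 32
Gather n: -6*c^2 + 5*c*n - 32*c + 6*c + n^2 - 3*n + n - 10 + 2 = -6*c^2 - 26*c + n^2 + n*(5*c - 2) - 8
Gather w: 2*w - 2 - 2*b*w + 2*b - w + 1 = 2*b + w*(1 - 2*b) - 1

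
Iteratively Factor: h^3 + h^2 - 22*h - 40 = (h - 5)*(h^2 + 6*h + 8) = (h - 5)*(h + 2)*(h + 4)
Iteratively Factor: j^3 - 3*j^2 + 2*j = (j - 1)*(j^2 - 2*j) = (j - 2)*(j - 1)*(j)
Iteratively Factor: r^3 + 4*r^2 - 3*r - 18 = (r + 3)*(r^2 + r - 6) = (r - 2)*(r + 3)*(r + 3)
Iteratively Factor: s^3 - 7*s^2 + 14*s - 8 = (s - 2)*(s^2 - 5*s + 4) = (s - 2)*(s - 1)*(s - 4)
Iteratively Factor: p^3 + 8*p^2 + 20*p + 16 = (p + 2)*(p^2 + 6*p + 8) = (p + 2)^2*(p + 4)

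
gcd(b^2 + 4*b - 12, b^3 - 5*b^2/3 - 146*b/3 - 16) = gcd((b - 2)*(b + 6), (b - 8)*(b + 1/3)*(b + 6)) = b + 6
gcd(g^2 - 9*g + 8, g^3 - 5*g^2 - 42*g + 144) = g - 8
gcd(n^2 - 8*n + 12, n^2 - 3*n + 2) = n - 2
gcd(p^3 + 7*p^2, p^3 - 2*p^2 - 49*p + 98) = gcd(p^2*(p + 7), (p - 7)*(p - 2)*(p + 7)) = p + 7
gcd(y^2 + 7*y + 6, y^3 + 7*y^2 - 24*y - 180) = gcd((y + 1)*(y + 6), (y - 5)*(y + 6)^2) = y + 6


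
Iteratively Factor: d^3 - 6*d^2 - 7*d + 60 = (d - 5)*(d^2 - d - 12) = (d - 5)*(d + 3)*(d - 4)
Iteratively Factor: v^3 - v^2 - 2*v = (v + 1)*(v^2 - 2*v) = v*(v + 1)*(v - 2)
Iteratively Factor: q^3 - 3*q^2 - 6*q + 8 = (q - 1)*(q^2 - 2*q - 8) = (q - 1)*(q + 2)*(q - 4)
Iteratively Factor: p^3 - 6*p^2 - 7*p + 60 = (p + 3)*(p^2 - 9*p + 20) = (p - 4)*(p + 3)*(p - 5)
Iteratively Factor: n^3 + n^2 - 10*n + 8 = (n + 4)*(n^2 - 3*n + 2) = (n - 1)*(n + 4)*(n - 2)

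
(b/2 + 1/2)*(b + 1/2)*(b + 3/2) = b^3/2 + 3*b^2/2 + 11*b/8 + 3/8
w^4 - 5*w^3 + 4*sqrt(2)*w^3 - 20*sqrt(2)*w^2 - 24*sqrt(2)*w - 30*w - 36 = (w - 6)*(w + 1)*(w + sqrt(2))*(w + 3*sqrt(2))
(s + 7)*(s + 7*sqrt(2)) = s^2 + 7*s + 7*sqrt(2)*s + 49*sqrt(2)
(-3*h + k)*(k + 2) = -3*h*k - 6*h + k^2 + 2*k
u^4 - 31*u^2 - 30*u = u*(u - 6)*(u + 1)*(u + 5)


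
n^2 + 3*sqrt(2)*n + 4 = (n + sqrt(2))*(n + 2*sqrt(2))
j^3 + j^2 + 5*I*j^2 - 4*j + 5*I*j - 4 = (j + 1)*(j + I)*(j + 4*I)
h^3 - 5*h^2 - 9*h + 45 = (h - 5)*(h - 3)*(h + 3)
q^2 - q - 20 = (q - 5)*(q + 4)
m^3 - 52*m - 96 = (m - 8)*(m + 2)*(m + 6)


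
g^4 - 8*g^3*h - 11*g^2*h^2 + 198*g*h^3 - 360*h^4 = (g - 6*h)*(g - 4*h)*(g - 3*h)*(g + 5*h)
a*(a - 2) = a^2 - 2*a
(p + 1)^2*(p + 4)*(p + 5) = p^4 + 11*p^3 + 39*p^2 + 49*p + 20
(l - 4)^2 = l^2 - 8*l + 16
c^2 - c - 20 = (c - 5)*(c + 4)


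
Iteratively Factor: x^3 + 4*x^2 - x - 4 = (x - 1)*(x^2 + 5*x + 4) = (x - 1)*(x + 4)*(x + 1)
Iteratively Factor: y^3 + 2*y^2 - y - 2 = (y - 1)*(y^2 + 3*y + 2) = (y - 1)*(y + 1)*(y + 2)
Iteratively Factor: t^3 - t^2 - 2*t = (t - 2)*(t^2 + t) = (t - 2)*(t + 1)*(t)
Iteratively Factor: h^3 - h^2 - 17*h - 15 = (h - 5)*(h^2 + 4*h + 3) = (h - 5)*(h + 1)*(h + 3)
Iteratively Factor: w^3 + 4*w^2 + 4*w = (w)*(w^2 + 4*w + 4) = w*(w + 2)*(w + 2)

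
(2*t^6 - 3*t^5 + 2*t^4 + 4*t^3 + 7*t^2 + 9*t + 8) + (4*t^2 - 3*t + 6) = 2*t^6 - 3*t^5 + 2*t^4 + 4*t^3 + 11*t^2 + 6*t + 14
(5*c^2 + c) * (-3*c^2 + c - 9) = -15*c^4 + 2*c^3 - 44*c^2 - 9*c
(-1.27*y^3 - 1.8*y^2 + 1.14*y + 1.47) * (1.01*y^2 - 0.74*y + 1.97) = -1.2827*y^5 - 0.8782*y^4 - 0.0185*y^3 - 2.9049*y^2 + 1.158*y + 2.8959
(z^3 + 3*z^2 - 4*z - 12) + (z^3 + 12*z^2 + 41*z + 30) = 2*z^3 + 15*z^2 + 37*z + 18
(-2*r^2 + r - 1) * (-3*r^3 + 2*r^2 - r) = 6*r^5 - 7*r^4 + 7*r^3 - 3*r^2 + r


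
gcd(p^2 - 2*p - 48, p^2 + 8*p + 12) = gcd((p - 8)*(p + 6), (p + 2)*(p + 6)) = p + 6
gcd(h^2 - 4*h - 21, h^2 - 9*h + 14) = h - 7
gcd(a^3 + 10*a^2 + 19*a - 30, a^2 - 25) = a + 5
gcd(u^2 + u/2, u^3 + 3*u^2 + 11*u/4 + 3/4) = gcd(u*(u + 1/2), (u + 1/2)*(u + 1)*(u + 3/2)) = u + 1/2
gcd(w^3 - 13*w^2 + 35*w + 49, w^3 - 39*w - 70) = w - 7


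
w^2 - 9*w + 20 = (w - 5)*(w - 4)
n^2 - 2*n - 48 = (n - 8)*(n + 6)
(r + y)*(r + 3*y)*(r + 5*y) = r^3 + 9*r^2*y + 23*r*y^2 + 15*y^3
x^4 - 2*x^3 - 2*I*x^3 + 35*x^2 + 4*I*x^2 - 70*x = x*(x - 2)*(x - 7*I)*(x + 5*I)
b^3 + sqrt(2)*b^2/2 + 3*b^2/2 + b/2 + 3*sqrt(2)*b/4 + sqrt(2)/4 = (b + 1/2)*(b + 1)*(b + sqrt(2)/2)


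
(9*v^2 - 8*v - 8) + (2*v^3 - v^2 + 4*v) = 2*v^3 + 8*v^2 - 4*v - 8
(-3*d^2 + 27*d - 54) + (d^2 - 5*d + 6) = -2*d^2 + 22*d - 48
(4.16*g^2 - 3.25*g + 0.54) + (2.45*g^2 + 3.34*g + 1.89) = 6.61*g^2 + 0.0899999999999999*g + 2.43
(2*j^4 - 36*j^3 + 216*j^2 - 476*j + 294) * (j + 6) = 2*j^5 - 24*j^4 + 820*j^2 - 2562*j + 1764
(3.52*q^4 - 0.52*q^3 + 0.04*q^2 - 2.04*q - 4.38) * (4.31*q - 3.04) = 15.1712*q^5 - 12.942*q^4 + 1.7532*q^3 - 8.914*q^2 - 12.6762*q + 13.3152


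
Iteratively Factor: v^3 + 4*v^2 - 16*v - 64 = (v - 4)*(v^2 + 8*v + 16) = (v - 4)*(v + 4)*(v + 4)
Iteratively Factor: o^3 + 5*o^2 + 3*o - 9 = (o - 1)*(o^2 + 6*o + 9) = (o - 1)*(o + 3)*(o + 3)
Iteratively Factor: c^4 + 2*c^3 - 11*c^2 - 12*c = (c - 3)*(c^3 + 5*c^2 + 4*c) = (c - 3)*(c + 1)*(c^2 + 4*c) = (c - 3)*(c + 1)*(c + 4)*(c)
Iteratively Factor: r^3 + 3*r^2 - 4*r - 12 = (r + 3)*(r^2 - 4) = (r + 2)*(r + 3)*(r - 2)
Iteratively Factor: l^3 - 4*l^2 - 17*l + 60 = (l - 3)*(l^2 - l - 20) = (l - 5)*(l - 3)*(l + 4)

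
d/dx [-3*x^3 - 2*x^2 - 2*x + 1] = -9*x^2 - 4*x - 2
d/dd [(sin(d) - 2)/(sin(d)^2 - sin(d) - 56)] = (4*sin(d) + cos(d)^2 - 59)*cos(d)/(sin(d) + cos(d)^2 + 55)^2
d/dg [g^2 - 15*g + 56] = 2*g - 15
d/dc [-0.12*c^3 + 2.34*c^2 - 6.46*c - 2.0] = -0.36*c^2 + 4.68*c - 6.46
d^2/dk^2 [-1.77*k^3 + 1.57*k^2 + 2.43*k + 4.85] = 3.14 - 10.62*k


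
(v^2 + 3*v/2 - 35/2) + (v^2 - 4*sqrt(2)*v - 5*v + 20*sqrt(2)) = 2*v^2 - 4*sqrt(2)*v - 7*v/2 - 35/2 + 20*sqrt(2)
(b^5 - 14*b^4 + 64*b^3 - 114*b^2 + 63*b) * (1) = b^5 - 14*b^4 + 64*b^3 - 114*b^2 + 63*b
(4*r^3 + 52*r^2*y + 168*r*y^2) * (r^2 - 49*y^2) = 4*r^5 + 52*r^4*y - 28*r^3*y^2 - 2548*r^2*y^3 - 8232*r*y^4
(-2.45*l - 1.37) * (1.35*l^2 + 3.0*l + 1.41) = -3.3075*l^3 - 9.1995*l^2 - 7.5645*l - 1.9317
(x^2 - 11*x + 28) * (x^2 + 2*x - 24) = x^4 - 9*x^3 - 18*x^2 + 320*x - 672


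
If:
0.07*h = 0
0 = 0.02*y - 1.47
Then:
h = 0.00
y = 73.50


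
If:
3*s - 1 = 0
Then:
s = 1/3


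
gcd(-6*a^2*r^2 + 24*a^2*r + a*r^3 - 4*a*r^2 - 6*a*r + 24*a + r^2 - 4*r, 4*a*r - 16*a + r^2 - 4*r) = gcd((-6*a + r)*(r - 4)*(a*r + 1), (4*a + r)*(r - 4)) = r - 4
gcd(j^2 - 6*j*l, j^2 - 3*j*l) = j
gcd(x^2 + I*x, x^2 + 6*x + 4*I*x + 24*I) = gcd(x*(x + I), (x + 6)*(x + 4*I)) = 1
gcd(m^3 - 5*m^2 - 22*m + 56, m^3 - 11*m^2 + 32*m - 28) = m^2 - 9*m + 14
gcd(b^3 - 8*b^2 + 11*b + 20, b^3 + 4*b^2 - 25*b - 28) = b^2 - 3*b - 4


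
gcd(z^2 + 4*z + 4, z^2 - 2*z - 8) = z + 2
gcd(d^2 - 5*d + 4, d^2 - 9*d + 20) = d - 4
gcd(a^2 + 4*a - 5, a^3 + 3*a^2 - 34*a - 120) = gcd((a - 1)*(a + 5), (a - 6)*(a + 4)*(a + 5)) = a + 5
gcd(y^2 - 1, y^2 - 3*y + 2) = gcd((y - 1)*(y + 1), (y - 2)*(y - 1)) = y - 1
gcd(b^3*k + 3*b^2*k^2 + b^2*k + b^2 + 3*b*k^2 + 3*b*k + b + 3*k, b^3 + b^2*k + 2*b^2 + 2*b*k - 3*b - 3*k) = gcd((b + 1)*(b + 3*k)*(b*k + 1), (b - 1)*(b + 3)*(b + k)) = 1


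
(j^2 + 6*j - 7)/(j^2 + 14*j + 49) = (j - 1)/(j + 7)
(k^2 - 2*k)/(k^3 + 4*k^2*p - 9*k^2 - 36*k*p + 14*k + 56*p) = k/(k^2 + 4*k*p - 7*k - 28*p)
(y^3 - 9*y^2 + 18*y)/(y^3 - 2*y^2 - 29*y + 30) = y*(y - 3)/(y^2 + 4*y - 5)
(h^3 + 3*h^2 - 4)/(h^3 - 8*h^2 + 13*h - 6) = (h^2 + 4*h + 4)/(h^2 - 7*h + 6)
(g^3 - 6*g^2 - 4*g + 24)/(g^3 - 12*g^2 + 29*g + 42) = (g^2 - 4)/(g^2 - 6*g - 7)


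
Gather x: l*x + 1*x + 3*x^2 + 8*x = 3*x^2 + x*(l + 9)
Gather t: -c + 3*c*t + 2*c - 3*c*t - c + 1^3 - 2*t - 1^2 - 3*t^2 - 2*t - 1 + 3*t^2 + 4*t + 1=0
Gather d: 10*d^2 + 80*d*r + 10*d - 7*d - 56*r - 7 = 10*d^2 + d*(80*r + 3) - 56*r - 7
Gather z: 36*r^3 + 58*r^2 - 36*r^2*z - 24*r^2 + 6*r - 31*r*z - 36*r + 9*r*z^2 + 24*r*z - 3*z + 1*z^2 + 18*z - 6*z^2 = 36*r^3 + 34*r^2 - 30*r + z^2*(9*r - 5) + z*(-36*r^2 - 7*r + 15)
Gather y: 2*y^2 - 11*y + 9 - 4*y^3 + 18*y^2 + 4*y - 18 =-4*y^3 + 20*y^2 - 7*y - 9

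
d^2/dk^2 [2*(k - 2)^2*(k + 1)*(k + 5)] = 24*k^2 + 24*k - 60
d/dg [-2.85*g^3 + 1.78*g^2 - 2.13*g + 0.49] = -8.55*g^2 + 3.56*g - 2.13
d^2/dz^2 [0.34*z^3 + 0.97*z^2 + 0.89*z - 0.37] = 2.04*z + 1.94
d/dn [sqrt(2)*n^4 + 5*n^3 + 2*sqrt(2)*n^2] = n*(4*sqrt(2)*n^2 + 15*n + 4*sqrt(2))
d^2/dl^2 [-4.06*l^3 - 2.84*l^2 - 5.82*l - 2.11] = -24.36*l - 5.68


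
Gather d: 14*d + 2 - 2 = 14*d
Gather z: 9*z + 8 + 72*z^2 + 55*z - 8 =72*z^2 + 64*z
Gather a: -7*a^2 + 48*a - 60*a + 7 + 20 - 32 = -7*a^2 - 12*a - 5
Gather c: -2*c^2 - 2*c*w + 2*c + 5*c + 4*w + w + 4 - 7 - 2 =-2*c^2 + c*(7 - 2*w) + 5*w - 5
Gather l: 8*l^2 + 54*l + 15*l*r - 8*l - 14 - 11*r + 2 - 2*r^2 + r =8*l^2 + l*(15*r + 46) - 2*r^2 - 10*r - 12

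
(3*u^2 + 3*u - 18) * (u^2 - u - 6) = 3*u^4 - 39*u^2 + 108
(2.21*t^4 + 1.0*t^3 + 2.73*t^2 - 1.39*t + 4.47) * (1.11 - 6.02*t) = -13.3042*t^5 - 3.5669*t^4 - 15.3246*t^3 + 11.3981*t^2 - 28.4523*t + 4.9617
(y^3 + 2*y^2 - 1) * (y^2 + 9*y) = y^5 + 11*y^4 + 18*y^3 - y^2 - 9*y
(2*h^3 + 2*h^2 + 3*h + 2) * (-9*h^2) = -18*h^5 - 18*h^4 - 27*h^3 - 18*h^2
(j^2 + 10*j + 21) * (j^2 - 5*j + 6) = j^4 + 5*j^3 - 23*j^2 - 45*j + 126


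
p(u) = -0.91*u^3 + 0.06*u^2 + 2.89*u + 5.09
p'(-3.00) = -22.04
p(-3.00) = 21.53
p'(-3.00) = -22.04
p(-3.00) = 21.53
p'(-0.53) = 2.06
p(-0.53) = 3.71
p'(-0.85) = 0.82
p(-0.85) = 3.24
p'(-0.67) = 1.58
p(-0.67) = 3.45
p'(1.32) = -1.71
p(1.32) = 6.92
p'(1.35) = -1.92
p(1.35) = 6.86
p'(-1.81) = -6.27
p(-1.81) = 5.45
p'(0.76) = 1.40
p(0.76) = 6.92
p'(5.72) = -85.74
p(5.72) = -146.72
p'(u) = -2.73*u^2 + 0.12*u + 2.89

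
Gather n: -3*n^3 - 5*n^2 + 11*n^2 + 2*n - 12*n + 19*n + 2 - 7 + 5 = -3*n^3 + 6*n^2 + 9*n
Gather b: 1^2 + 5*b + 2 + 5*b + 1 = 10*b + 4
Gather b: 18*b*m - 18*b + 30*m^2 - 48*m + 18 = b*(18*m - 18) + 30*m^2 - 48*m + 18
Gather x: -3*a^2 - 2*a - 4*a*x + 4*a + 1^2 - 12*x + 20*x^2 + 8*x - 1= -3*a^2 + 2*a + 20*x^2 + x*(-4*a - 4)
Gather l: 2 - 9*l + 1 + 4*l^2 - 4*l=4*l^2 - 13*l + 3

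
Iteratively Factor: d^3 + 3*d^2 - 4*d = (d)*(d^2 + 3*d - 4) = d*(d - 1)*(d + 4)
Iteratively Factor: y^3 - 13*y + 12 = (y - 1)*(y^2 + y - 12) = (y - 1)*(y + 4)*(y - 3)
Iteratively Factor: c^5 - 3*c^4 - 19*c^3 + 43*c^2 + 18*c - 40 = (c - 5)*(c^4 + 2*c^3 - 9*c^2 - 2*c + 8) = (c - 5)*(c + 4)*(c^3 - 2*c^2 - c + 2) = (c - 5)*(c - 1)*(c + 4)*(c^2 - c - 2) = (c - 5)*(c - 2)*(c - 1)*(c + 4)*(c + 1)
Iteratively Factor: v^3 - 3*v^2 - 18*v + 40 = (v + 4)*(v^2 - 7*v + 10) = (v - 2)*(v + 4)*(v - 5)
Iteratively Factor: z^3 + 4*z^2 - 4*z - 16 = (z + 2)*(z^2 + 2*z - 8) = (z + 2)*(z + 4)*(z - 2)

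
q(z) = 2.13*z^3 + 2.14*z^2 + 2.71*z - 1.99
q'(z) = 6.39*z^2 + 4.28*z + 2.71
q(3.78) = 153.87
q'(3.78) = 110.19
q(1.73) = 20.13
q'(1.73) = 29.24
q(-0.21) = -2.48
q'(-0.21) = 2.09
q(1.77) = 21.32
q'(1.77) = 30.30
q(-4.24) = -137.37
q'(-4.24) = 99.44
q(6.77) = 775.35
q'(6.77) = 324.56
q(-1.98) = -15.50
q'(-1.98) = 19.29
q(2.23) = 38.32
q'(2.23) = 44.03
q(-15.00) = -6749.89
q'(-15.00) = 1376.26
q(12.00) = 4019.33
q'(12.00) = 974.23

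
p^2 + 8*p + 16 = (p + 4)^2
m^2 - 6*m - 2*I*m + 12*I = (m - 6)*(m - 2*I)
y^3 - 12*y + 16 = (y - 2)^2*(y + 4)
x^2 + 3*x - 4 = (x - 1)*(x + 4)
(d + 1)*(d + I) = d^2 + d + I*d + I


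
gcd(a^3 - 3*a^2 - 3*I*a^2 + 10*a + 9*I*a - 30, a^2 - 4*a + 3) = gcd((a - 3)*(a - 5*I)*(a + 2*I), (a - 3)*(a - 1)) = a - 3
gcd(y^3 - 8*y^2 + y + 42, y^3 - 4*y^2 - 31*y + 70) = y - 7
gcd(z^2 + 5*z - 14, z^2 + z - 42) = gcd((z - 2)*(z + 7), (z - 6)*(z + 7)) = z + 7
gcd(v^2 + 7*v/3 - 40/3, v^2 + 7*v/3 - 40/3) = v^2 + 7*v/3 - 40/3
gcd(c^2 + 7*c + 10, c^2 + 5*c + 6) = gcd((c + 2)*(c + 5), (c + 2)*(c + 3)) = c + 2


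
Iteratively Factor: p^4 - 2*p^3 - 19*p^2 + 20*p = (p - 5)*(p^3 + 3*p^2 - 4*p) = (p - 5)*(p - 1)*(p^2 + 4*p) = p*(p - 5)*(p - 1)*(p + 4)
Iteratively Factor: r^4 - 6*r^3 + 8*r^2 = (r - 4)*(r^3 - 2*r^2) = (r - 4)*(r - 2)*(r^2) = r*(r - 4)*(r - 2)*(r)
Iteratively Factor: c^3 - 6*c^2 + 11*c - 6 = (c - 2)*(c^2 - 4*c + 3) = (c - 3)*(c - 2)*(c - 1)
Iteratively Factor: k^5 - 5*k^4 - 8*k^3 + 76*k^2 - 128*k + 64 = (k - 1)*(k^4 - 4*k^3 - 12*k^2 + 64*k - 64) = (k - 2)*(k - 1)*(k^3 - 2*k^2 - 16*k + 32) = (k - 2)*(k - 1)*(k + 4)*(k^2 - 6*k + 8) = (k - 2)^2*(k - 1)*(k + 4)*(k - 4)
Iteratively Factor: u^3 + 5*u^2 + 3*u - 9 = (u + 3)*(u^2 + 2*u - 3) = (u + 3)^2*(u - 1)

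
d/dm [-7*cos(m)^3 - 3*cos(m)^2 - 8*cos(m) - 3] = (21*cos(m)^2 + 6*cos(m) + 8)*sin(m)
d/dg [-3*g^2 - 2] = -6*g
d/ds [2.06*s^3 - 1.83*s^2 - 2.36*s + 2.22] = 6.18*s^2 - 3.66*s - 2.36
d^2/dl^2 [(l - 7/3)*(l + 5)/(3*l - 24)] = 442/(9*(l^3 - 24*l^2 + 192*l - 512))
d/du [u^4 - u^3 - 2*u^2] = u*(4*u^2 - 3*u - 4)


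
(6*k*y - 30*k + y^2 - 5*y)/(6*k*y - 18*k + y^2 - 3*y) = (y - 5)/(y - 3)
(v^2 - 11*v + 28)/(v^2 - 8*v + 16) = (v - 7)/(v - 4)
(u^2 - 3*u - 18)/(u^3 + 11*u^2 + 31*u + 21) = (u - 6)/(u^2 + 8*u + 7)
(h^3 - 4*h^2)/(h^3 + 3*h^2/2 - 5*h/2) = 2*h*(h - 4)/(2*h^2 + 3*h - 5)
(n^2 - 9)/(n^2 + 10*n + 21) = (n - 3)/(n + 7)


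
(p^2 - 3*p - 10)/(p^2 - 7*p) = (p^2 - 3*p - 10)/(p*(p - 7))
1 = 1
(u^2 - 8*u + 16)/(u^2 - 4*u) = (u - 4)/u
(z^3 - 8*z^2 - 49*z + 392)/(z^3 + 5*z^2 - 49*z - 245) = (z - 8)/(z + 5)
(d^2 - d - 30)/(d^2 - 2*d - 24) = (d + 5)/(d + 4)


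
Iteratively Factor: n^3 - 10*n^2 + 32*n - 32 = (n - 4)*(n^2 - 6*n + 8) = (n - 4)^2*(n - 2)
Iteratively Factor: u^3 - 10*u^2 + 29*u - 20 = (u - 4)*(u^2 - 6*u + 5) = (u - 4)*(u - 1)*(u - 5)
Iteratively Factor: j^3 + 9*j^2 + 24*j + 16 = (j + 4)*(j^2 + 5*j + 4) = (j + 4)^2*(j + 1)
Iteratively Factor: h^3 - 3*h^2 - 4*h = (h)*(h^2 - 3*h - 4) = h*(h + 1)*(h - 4)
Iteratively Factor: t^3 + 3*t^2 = (t + 3)*(t^2) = t*(t + 3)*(t)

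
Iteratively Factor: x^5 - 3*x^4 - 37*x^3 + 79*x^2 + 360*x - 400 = (x - 5)*(x^4 + 2*x^3 - 27*x^2 - 56*x + 80) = (x - 5)*(x - 1)*(x^3 + 3*x^2 - 24*x - 80) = (x - 5)^2*(x - 1)*(x^2 + 8*x + 16) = (x - 5)^2*(x - 1)*(x + 4)*(x + 4)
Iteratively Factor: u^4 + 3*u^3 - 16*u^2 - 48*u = (u + 3)*(u^3 - 16*u) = (u - 4)*(u + 3)*(u^2 + 4*u) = u*(u - 4)*(u + 3)*(u + 4)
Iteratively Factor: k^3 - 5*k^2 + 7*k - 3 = (k - 1)*(k^2 - 4*k + 3) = (k - 3)*(k - 1)*(k - 1)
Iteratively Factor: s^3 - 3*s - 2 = (s + 1)*(s^2 - s - 2) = (s + 1)^2*(s - 2)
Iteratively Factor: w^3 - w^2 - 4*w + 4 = (w - 2)*(w^2 + w - 2) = (w - 2)*(w + 2)*(w - 1)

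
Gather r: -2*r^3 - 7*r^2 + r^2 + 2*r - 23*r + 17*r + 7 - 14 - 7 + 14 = -2*r^3 - 6*r^2 - 4*r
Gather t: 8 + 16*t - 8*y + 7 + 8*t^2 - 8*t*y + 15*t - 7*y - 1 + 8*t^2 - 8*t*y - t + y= 16*t^2 + t*(30 - 16*y) - 14*y + 14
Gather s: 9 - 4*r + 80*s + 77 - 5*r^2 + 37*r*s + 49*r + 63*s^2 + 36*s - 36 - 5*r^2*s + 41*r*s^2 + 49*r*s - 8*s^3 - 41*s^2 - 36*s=-5*r^2 + 45*r - 8*s^3 + s^2*(41*r + 22) + s*(-5*r^2 + 86*r + 80) + 50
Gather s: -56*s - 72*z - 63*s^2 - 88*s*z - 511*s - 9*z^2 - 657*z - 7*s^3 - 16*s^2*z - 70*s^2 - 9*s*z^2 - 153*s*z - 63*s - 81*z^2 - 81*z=-7*s^3 + s^2*(-16*z - 133) + s*(-9*z^2 - 241*z - 630) - 90*z^2 - 810*z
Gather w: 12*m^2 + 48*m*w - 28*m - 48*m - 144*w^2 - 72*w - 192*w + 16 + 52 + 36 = 12*m^2 - 76*m - 144*w^2 + w*(48*m - 264) + 104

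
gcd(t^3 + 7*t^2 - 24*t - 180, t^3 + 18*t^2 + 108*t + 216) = t^2 + 12*t + 36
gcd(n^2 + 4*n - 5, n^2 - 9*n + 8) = n - 1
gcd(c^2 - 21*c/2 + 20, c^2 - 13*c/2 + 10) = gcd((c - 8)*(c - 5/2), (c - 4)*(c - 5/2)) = c - 5/2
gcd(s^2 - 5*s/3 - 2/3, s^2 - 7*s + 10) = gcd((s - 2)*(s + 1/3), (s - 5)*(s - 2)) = s - 2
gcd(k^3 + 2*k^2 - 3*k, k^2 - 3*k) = k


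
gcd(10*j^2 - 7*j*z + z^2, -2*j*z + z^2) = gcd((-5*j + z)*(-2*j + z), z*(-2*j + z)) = -2*j + z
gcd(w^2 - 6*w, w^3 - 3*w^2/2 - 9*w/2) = w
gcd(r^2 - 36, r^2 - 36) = r^2 - 36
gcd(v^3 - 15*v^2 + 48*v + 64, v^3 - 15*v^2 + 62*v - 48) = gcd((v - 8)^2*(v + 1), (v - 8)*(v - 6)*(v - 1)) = v - 8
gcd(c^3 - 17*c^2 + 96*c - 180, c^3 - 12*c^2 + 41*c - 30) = c^2 - 11*c + 30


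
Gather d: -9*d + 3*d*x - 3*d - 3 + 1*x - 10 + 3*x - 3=d*(3*x - 12) + 4*x - 16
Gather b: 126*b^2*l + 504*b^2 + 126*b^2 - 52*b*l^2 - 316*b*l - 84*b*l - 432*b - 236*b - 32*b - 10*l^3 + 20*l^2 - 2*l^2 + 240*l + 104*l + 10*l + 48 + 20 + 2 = b^2*(126*l + 630) + b*(-52*l^2 - 400*l - 700) - 10*l^3 + 18*l^2 + 354*l + 70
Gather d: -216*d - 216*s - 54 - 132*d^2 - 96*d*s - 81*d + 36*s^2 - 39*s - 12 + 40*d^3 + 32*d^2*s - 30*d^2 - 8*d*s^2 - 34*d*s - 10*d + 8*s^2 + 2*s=40*d^3 + d^2*(32*s - 162) + d*(-8*s^2 - 130*s - 307) + 44*s^2 - 253*s - 66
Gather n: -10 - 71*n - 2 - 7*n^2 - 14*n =-7*n^2 - 85*n - 12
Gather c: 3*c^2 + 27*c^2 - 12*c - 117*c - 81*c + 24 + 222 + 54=30*c^2 - 210*c + 300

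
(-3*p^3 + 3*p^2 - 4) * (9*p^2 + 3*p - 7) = -27*p^5 + 18*p^4 + 30*p^3 - 57*p^2 - 12*p + 28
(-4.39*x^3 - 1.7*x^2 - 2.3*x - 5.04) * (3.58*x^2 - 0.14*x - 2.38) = -15.7162*x^5 - 5.4714*x^4 + 2.4522*x^3 - 13.6752*x^2 + 6.1796*x + 11.9952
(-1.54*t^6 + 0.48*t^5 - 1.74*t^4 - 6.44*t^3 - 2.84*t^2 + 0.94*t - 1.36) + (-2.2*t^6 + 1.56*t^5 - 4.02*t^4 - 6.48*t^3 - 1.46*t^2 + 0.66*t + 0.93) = -3.74*t^6 + 2.04*t^5 - 5.76*t^4 - 12.92*t^3 - 4.3*t^2 + 1.6*t - 0.43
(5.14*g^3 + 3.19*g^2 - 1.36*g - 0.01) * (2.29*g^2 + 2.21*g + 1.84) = 11.7706*g^5 + 18.6645*g^4 + 13.3931*g^3 + 2.8411*g^2 - 2.5245*g - 0.0184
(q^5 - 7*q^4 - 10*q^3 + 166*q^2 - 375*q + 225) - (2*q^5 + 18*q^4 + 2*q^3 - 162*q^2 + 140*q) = -q^5 - 25*q^4 - 12*q^3 + 328*q^2 - 515*q + 225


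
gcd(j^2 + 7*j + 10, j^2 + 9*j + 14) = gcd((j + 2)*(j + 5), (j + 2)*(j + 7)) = j + 2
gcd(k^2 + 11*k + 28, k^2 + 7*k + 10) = 1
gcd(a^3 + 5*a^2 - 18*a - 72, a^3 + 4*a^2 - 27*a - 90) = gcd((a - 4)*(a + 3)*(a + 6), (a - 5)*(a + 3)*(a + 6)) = a^2 + 9*a + 18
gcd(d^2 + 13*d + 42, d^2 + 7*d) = d + 7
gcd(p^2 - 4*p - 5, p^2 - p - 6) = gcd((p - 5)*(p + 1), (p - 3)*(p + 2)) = 1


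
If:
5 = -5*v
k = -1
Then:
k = -1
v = -1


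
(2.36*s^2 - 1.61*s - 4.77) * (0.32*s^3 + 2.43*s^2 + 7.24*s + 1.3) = 0.7552*s^5 + 5.2196*s^4 + 11.6477*s^3 - 20.1795*s^2 - 36.6278*s - 6.201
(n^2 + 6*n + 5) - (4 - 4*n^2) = 5*n^2 + 6*n + 1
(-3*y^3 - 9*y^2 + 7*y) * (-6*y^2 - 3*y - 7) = 18*y^5 + 63*y^4 + 6*y^3 + 42*y^2 - 49*y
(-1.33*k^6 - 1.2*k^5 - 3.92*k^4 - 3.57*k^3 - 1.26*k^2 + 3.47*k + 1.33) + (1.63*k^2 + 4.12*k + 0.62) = -1.33*k^6 - 1.2*k^5 - 3.92*k^4 - 3.57*k^3 + 0.37*k^2 + 7.59*k + 1.95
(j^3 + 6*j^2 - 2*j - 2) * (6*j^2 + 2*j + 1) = 6*j^5 + 38*j^4 + j^3 - 10*j^2 - 6*j - 2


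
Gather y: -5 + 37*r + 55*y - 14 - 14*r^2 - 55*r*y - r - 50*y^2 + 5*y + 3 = -14*r^2 + 36*r - 50*y^2 + y*(60 - 55*r) - 16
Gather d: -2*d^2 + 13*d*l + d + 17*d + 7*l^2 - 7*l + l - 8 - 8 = -2*d^2 + d*(13*l + 18) + 7*l^2 - 6*l - 16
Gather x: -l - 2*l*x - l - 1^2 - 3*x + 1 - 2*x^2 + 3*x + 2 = -2*l*x - 2*l - 2*x^2 + 2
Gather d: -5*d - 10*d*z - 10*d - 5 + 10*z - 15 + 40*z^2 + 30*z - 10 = d*(-10*z - 15) + 40*z^2 + 40*z - 30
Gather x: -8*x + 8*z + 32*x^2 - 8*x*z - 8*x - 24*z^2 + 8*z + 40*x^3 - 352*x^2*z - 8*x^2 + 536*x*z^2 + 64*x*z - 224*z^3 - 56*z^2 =40*x^3 + x^2*(24 - 352*z) + x*(536*z^2 + 56*z - 16) - 224*z^3 - 80*z^2 + 16*z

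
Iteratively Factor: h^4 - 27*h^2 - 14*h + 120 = (h + 3)*(h^3 - 3*h^2 - 18*h + 40) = (h + 3)*(h + 4)*(h^2 - 7*h + 10) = (h - 2)*(h + 3)*(h + 4)*(h - 5)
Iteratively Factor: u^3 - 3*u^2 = (u)*(u^2 - 3*u) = u*(u - 3)*(u)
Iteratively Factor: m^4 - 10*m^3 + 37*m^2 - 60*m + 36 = (m - 2)*(m^3 - 8*m^2 + 21*m - 18) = (m - 2)^2*(m^2 - 6*m + 9) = (m - 3)*(m - 2)^2*(m - 3)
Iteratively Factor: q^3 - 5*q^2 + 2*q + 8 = (q - 2)*(q^2 - 3*q - 4) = (q - 2)*(q + 1)*(q - 4)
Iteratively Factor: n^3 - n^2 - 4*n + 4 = (n - 2)*(n^2 + n - 2) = (n - 2)*(n + 2)*(n - 1)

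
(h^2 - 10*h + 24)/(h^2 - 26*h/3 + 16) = 3*(h - 4)/(3*h - 8)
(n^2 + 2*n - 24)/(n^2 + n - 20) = (n + 6)/(n + 5)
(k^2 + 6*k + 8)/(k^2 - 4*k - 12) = (k + 4)/(k - 6)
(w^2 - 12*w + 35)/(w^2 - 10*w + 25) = (w - 7)/(w - 5)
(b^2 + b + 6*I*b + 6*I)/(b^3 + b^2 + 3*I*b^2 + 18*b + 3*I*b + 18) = 1/(b - 3*I)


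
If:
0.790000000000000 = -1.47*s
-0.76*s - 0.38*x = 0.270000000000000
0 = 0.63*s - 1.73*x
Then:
No Solution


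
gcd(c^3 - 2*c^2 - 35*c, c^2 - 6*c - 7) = c - 7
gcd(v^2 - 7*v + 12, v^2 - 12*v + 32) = v - 4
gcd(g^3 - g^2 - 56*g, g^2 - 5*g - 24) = g - 8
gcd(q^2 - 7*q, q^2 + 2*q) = q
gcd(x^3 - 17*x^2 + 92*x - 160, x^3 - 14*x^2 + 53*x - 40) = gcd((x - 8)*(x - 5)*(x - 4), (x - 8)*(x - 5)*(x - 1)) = x^2 - 13*x + 40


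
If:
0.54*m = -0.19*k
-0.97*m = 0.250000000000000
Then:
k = 0.73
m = -0.26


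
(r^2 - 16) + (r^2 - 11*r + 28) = 2*r^2 - 11*r + 12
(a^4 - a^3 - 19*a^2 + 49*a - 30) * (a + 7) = a^5 + 6*a^4 - 26*a^3 - 84*a^2 + 313*a - 210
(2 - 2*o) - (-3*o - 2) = o + 4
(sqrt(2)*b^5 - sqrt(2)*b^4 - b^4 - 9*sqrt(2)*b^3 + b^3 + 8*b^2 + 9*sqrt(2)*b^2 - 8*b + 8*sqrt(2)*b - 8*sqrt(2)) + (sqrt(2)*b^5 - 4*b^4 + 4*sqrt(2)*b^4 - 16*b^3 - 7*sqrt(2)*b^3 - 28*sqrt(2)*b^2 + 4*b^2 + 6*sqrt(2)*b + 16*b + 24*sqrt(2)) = 2*sqrt(2)*b^5 - 5*b^4 + 3*sqrt(2)*b^4 - 16*sqrt(2)*b^3 - 15*b^3 - 19*sqrt(2)*b^2 + 12*b^2 + 8*b + 14*sqrt(2)*b + 16*sqrt(2)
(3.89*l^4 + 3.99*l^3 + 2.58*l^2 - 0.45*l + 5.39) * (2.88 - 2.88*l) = -11.2032*l^5 - 0.288*l^4 + 4.0608*l^3 + 8.7264*l^2 - 16.8192*l + 15.5232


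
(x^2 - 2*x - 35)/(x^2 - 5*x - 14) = (x + 5)/(x + 2)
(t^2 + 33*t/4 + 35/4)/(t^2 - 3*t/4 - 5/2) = (t + 7)/(t - 2)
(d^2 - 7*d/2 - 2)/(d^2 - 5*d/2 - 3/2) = (d - 4)/(d - 3)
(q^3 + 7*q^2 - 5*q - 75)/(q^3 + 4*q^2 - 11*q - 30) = (q + 5)/(q + 2)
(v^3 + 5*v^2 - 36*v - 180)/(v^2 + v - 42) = (v^2 + 11*v + 30)/(v + 7)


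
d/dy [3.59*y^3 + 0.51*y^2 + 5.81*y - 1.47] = 10.77*y^2 + 1.02*y + 5.81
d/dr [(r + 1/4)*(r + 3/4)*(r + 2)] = 3*r^2 + 6*r + 35/16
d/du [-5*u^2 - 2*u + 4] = -10*u - 2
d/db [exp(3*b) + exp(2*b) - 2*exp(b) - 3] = (3*exp(2*b) + 2*exp(b) - 2)*exp(b)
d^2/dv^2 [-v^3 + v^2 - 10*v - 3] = 2 - 6*v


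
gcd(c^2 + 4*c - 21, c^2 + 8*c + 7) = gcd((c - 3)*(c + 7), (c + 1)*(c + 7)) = c + 7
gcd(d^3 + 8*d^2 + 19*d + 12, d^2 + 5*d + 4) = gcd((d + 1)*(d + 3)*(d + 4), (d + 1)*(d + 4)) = d^2 + 5*d + 4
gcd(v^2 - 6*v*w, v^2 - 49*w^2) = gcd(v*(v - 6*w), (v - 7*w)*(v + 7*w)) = 1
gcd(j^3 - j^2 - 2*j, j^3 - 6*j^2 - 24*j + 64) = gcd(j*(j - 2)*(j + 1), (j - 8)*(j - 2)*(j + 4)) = j - 2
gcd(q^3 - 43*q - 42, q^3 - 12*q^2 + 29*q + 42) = q^2 - 6*q - 7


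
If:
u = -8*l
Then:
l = -u/8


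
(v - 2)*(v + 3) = v^2 + v - 6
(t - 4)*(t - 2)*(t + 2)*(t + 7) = t^4 + 3*t^3 - 32*t^2 - 12*t + 112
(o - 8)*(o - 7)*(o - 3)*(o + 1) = o^4 - 17*o^3 + 83*o^2 - 67*o - 168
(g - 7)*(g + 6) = g^2 - g - 42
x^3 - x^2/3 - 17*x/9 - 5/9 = (x - 5/3)*(x + 1/3)*(x + 1)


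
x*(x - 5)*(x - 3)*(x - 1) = x^4 - 9*x^3 + 23*x^2 - 15*x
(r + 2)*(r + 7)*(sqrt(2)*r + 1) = sqrt(2)*r^3 + r^2 + 9*sqrt(2)*r^2 + 9*r + 14*sqrt(2)*r + 14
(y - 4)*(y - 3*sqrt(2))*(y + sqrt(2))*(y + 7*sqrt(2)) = y^4 - 4*y^3 + 5*sqrt(2)*y^3 - 34*y^2 - 20*sqrt(2)*y^2 - 42*sqrt(2)*y + 136*y + 168*sqrt(2)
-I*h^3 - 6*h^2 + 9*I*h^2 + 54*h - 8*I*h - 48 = (h - 8)*(h - 6*I)*(-I*h + I)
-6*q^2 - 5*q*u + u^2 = (-6*q + u)*(q + u)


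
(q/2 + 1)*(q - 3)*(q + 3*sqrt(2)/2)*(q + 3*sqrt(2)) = q^4/2 - q^3/2 + 9*sqrt(2)*q^3/4 - 9*sqrt(2)*q^2/4 + 3*q^2/2 - 27*sqrt(2)*q/2 - 9*q/2 - 27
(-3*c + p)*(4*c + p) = -12*c^2 + c*p + p^2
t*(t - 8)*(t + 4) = t^3 - 4*t^2 - 32*t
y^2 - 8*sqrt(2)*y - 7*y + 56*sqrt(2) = (y - 7)*(y - 8*sqrt(2))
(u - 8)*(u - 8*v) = u^2 - 8*u*v - 8*u + 64*v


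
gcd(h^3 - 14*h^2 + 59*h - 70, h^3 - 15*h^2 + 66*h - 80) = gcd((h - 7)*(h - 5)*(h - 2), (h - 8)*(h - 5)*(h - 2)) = h^2 - 7*h + 10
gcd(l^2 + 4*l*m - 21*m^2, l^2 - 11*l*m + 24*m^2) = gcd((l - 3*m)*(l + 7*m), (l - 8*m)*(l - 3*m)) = l - 3*m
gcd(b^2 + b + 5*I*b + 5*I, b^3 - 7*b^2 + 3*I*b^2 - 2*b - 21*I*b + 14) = 1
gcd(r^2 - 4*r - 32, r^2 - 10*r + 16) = r - 8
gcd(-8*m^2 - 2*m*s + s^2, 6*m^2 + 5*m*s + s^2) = 2*m + s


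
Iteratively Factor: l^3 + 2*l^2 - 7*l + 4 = (l - 1)*(l^2 + 3*l - 4) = (l - 1)^2*(l + 4)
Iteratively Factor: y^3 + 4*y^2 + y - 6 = (y + 3)*(y^2 + y - 2) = (y - 1)*(y + 3)*(y + 2)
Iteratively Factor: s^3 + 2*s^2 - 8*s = (s + 4)*(s^2 - 2*s) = (s - 2)*(s + 4)*(s)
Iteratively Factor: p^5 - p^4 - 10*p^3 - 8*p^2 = (p + 2)*(p^4 - 3*p^3 - 4*p^2) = (p + 1)*(p + 2)*(p^3 - 4*p^2) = p*(p + 1)*(p + 2)*(p^2 - 4*p) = p^2*(p + 1)*(p + 2)*(p - 4)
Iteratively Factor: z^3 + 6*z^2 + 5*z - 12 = (z - 1)*(z^2 + 7*z + 12) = (z - 1)*(z + 3)*(z + 4)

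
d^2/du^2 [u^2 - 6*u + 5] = 2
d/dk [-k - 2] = -1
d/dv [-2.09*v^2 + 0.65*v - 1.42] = 0.65 - 4.18*v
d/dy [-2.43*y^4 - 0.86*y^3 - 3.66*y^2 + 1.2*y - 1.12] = -9.72*y^3 - 2.58*y^2 - 7.32*y + 1.2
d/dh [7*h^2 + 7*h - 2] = 14*h + 7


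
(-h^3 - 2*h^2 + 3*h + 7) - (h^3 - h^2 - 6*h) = -2*h^3 - h^2 + 9*h + 7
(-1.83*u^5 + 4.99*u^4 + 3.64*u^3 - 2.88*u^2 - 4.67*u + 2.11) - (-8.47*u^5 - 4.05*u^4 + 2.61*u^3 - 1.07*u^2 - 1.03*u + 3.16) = 6.64*u^5 + 9.04*u^4 + 1.03*u^3 - 1.81*u^2 - 3.64*u - 1.05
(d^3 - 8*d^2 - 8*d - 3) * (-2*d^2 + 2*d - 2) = -2*d^5 + 18*d^4 - 2*d^3 + 6*d^2 + 10*d + 6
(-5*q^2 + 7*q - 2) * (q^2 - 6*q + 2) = -5*q^4 + 37*q^3 - 54*q^2 + 26*q - 4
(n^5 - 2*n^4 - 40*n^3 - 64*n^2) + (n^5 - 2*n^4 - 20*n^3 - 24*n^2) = 2*n^5 - 4*n^4 - 60*n^3 - 88*n^2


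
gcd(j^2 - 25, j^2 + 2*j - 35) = j - 5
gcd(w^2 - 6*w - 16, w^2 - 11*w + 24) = w - 8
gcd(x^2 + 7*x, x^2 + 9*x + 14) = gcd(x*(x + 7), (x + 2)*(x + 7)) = x + 7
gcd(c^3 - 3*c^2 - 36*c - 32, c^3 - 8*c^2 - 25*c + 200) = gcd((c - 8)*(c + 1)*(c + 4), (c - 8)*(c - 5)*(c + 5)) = c - 8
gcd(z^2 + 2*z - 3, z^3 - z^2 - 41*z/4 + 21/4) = z + 3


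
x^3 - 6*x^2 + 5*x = x*(x - 5)*(x - 1)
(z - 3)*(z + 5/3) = z^2 - 4*z/3 - 5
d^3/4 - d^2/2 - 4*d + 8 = (d/4 + 1)*(d - 4)*(d - 2)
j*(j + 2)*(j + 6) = j^3 + 8*j^2 + 12*j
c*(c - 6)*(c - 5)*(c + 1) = c^4 - 10*c^3 + 19*c^2 + 30*c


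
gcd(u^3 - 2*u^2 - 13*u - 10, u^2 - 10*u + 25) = u - 5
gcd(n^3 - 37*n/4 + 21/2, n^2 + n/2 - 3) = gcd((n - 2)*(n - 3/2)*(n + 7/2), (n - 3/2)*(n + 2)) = n - 3/2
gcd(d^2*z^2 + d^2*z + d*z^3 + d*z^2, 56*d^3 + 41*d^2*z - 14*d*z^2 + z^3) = d + z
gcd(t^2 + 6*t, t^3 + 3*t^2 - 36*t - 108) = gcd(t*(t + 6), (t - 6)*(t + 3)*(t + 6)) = t + 6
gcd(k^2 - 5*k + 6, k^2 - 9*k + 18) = k - 3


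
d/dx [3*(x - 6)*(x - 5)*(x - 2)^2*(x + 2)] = 15*x^4 - 156*x^3 + 432*x^2 - 48*x - 624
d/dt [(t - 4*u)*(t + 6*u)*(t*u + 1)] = 3*t^2*u + 4*t*u^2 + 2*t - 24*u^3 + 2*u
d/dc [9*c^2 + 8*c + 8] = 18*c + 8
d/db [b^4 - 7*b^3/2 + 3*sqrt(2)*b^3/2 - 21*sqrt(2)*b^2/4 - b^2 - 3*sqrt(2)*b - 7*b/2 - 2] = 4*b^3 - 21*b^2/2 + 9*sqrt(2)*b^2/2 - 21*sqrt(2)*b/2 - 2*b - 3*sqrt(2) - 7/2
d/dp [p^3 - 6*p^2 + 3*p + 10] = 3*p^2 - 12*p + 3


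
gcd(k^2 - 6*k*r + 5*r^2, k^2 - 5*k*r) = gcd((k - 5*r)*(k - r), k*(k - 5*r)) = -k + 5*r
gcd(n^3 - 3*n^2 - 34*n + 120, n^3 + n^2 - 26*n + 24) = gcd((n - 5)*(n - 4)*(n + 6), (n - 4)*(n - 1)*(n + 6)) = n^2 + 2*n - 24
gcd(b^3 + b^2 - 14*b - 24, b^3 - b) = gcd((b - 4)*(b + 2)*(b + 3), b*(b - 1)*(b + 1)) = 1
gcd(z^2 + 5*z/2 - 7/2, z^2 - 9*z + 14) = 1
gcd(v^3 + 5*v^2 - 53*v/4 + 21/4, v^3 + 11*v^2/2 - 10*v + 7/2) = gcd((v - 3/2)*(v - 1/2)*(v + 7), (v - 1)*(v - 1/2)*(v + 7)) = v^2 + 13*v/2 - 7/2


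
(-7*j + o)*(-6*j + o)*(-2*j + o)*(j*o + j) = -84*j^4*o - 84*j^4 + 68*j^3*o^2 + 68*j^3*o - 15*j^2*o^3 - 15*j^2*o^2 + j*o^4 + j*o^3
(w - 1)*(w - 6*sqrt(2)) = w^2 - 6*sqrt(2)*w - w + 6*sqrt(2)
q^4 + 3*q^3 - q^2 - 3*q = q*(q - 1)*(q + 1)*(q + 3)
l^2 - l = l*(l - 1)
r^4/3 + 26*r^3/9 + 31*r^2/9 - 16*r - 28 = (r/3 + 1)*(r - 7/3)*(r + 2)*(r + 6)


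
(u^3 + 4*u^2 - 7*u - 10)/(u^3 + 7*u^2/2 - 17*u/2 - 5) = 2*(u + 1)/(2*u + 1)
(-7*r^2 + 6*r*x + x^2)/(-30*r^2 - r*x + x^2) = (7*r^2 - 6*r*x - x^2)/(30*r^2 + r*x - x^2)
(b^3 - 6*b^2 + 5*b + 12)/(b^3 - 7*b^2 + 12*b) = (b + 1)/b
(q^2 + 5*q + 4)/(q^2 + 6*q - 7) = (q^2 + 5*q + 4)/(q^2 + 6*q - 7)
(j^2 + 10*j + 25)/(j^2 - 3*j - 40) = (j + 5)/(j - 8)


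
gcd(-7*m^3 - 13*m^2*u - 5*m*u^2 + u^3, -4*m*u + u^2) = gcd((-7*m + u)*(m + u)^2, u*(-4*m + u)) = 1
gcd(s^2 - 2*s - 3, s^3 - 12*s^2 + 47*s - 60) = s - 3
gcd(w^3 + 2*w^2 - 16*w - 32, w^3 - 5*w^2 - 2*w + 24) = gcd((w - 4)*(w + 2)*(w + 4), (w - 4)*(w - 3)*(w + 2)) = w^2 - 2*w - 8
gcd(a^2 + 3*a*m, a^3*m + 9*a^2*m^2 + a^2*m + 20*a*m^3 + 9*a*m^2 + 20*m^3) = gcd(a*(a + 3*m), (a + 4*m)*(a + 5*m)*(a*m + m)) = 1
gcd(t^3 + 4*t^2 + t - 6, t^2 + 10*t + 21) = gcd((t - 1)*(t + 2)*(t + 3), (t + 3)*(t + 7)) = t + 3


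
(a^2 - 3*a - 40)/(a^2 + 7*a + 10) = (a - 8)/(a + 2)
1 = 1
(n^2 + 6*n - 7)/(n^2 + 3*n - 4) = (n + 7)/(n + 4)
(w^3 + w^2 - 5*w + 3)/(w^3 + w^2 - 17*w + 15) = (w^2 + 2*w - 3)/(w^2 + 2*w - 15)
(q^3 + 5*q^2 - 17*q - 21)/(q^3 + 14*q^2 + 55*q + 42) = (q - 3)/(q + 6)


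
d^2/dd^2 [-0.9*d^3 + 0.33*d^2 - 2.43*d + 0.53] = 0.66 - 5.4*d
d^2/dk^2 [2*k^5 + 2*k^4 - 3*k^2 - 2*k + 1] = 40*k^3 + 24*k^2 - 6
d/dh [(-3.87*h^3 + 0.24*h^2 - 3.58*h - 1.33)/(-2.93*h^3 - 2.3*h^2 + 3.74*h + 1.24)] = (-7.105427357601e-15*h^5 + 9.6042*h^4 - 49.9264*h^3 - 33.4235*h^2 - 5.5228*h + 0.535)/(8.5849*h^6 + 13.478*h^5 - 16.6264*h^4 - 24.4704*h^3 + 8.2836*h^2 + 9.2752*h + 1.5376)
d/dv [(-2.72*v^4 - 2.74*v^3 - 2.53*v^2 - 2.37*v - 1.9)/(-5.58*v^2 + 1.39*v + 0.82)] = (30.3552*v^5 + 3.9468*v^4 - 16.5388*v^3 - 23.4817*v^2 - 25.3532*v + 0.6976)/(31.1364*v^4 - 15.5124*v^3 - 7.2191*v^2 + 2.2796*v + 0.6724)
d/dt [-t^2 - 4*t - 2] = -2*t - 4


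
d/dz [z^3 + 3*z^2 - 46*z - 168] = 3*z^2 + 6*z - 46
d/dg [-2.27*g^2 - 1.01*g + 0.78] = -4.54*g - 1.01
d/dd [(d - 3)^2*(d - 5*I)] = (d - 3)*(3*d - 3 - 10*I)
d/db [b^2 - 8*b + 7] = 2*b - 8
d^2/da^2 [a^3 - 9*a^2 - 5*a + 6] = 6*a - 18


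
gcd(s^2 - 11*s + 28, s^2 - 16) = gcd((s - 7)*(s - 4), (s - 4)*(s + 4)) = s - 4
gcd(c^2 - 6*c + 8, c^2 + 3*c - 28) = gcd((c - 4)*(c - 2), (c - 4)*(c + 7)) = c - 4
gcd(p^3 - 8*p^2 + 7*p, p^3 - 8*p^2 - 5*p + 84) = p - 7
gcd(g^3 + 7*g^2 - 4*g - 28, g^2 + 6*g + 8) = g + 2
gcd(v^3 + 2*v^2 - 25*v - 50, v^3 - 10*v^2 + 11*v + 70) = v^2 - 3*v - 10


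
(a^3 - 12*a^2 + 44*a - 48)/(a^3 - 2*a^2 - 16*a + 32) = (a - 6)/(a + 4)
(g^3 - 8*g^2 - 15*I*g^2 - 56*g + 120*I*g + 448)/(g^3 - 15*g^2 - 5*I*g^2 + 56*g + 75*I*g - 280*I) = (g^2 - 15*I*g - 56)/(g^2 - g*(7 + 5*I) + 35*I)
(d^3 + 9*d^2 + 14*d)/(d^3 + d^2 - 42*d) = (d + 2)/(d - 6)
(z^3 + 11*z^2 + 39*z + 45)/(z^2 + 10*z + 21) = (z^2 + 8*z + 15)/(z + 7)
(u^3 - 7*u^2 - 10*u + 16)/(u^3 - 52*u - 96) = (u - 1)/(u + 6)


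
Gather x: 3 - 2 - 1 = 0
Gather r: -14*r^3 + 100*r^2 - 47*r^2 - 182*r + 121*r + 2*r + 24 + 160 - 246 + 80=-14*r^3 + 53*r^2 - 59*r + 18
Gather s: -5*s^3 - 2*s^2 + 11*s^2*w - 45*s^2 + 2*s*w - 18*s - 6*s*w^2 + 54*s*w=-5*s^3 + s^2*(11*w - 47) + s*(-6*w^2 + 56*w - 18)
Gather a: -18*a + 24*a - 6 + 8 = 6*a + 2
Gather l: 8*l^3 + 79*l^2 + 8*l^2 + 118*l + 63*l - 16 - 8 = 8*l^3 + 87*l^2 + 181*l - 24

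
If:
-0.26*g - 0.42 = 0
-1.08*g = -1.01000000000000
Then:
No Solution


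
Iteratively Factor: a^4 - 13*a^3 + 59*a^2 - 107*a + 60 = (a - 4)*(a^3 - 9*a^2 + 23*a - 15) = (a - 4)*(a - 1)*(a^2 - 8*a + 15) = (a - 4)*(a - 3)*(a - 1)*(a - 5)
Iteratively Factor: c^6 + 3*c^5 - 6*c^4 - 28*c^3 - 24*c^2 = (c + 2)*(c^5 + c^4 - 8*c^3 - 12*c^2) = c*(c + 2)*(c^4 + c^3 - 8*c^2 - 12*c) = c^2*(c + 2)*(c^3 + c^2 - 8*c - 12) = c^2*(c - 3)*(c + 2)*(c^2 + 4*c + 4) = c^2*(c - 3)*(c + 2)^2*(c + 2)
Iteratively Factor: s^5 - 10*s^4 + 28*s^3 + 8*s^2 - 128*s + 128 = (s - 4)*(s^4 - 6*s^3 + 4*s^2 + 24*s - 32) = (s - 4)*(s + 2)*(s^3 - 8*s^2 + 20*s - 16) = (s - 4)*(s - 2)*(s + 2)*(s^2 - 6*s + 8) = (s - 4)*(s - 2)^2*(s + 2)*(s - 4)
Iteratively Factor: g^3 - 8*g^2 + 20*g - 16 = (g - 2)*(g^2 - 6*g + 8) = (g - 2)^2*(g - 4)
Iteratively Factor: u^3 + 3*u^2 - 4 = (u + 2)*(u^2 + u - 2) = (u + 2)^2*(u - 1)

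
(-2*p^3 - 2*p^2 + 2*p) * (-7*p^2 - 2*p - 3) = 14*p^5 + 18*p^4 - 4*p^3 + 2*p^2 - 6*p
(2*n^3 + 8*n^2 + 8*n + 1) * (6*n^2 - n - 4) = 12*n^5 + 46*n^4 + 32*n^3 - 34*n^2 - 33*n - 4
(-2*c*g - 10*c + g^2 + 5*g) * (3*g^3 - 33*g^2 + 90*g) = -6*c*g^4 + 36*c*g^3 + 150*c*g^2 - 900*c*g + 3*g^5 - 18*g^4 - 75*g^3 + 450*g^2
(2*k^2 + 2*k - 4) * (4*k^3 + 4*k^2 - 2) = 8*k^5 + 16*k^4 - 8*k^3 - 20*k^2 - 4*k + 8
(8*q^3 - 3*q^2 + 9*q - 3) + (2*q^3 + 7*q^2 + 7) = 10*q^3 + 4*q^2 + 9*q + 4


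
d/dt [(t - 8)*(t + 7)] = 2*t - 1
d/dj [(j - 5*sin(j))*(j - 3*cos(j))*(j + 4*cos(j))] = -(j - 5*sin(j))*(j - 3*cos(j))*(4*sin(j) - 1) + (j - 5*sin(j))*(j + 4*cos(j))*(3*sin(j) + 1) - (j - 3*cos(j))*(j + 4*cos(j))*(5*cos(j) - 1)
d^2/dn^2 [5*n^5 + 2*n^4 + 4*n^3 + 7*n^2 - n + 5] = 100*n^3 + 24*n^2 + 24*n + 14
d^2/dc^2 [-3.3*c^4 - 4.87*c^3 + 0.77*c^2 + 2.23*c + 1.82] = -39.6*c^2 - 29.22*c + 1.54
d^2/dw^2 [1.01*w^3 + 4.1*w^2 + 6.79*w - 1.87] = 6.06*w + 8.2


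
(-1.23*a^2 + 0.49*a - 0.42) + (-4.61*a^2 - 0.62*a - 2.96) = -5.84*a^2 - 0.13*a - 3.38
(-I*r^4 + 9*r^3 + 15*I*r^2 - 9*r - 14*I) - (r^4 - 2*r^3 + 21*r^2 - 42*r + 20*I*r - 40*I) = -r^4 - I*r^4 + 11*r^3 - 21*r^2 + 15*I*r^2 + 33*r - 20*I*r + 26*I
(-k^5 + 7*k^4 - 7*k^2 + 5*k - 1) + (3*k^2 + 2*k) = -k^5 + 7*k^4 - 4*k^2 + 7*k - 1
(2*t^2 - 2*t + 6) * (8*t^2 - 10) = 16*t^4 - 16*t^3 + 28*t^2 + 20*t - 60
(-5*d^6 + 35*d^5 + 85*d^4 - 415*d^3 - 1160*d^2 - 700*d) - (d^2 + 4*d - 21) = -5*d^6 + 35*d^5 + 85*d^4 - 415*d^3 - 1161*d^2 - 704*d + 21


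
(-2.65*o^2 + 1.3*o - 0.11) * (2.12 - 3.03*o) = 8.0295*o^3 - 9.557*o^2 + 3.0893*o - 0.2332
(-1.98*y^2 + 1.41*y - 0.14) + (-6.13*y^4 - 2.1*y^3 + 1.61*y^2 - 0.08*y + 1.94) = -6.13*y^4 - 2.1*y^3 - 0.37*y^2 + 1.33*y + 1.8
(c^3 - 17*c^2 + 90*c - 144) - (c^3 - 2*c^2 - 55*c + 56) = -15*c^2 + 145*c - 200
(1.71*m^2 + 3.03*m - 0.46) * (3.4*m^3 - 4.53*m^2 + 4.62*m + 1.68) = 5.814*m^5 + 2.5557*m^4 - 7.3897*m^3 + 18.9552*m^2 + 2.9652*m - 0.7728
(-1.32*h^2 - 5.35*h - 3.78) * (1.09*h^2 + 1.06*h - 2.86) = -1.4388*h^4 - 7.2307*h^3 - 6.016*h^2 + 11.2942*h + 10.8108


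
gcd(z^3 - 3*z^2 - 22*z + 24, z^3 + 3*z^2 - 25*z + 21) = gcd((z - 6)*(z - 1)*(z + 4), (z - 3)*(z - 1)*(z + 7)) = z - 1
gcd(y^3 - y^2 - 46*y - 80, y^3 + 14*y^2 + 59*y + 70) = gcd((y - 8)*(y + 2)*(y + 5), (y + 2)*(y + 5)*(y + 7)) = y^2 + 7*y + 10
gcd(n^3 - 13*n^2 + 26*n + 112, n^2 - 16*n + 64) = n - 8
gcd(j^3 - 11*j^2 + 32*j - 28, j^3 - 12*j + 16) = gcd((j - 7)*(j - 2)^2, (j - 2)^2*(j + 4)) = j^2 - 4*j + 4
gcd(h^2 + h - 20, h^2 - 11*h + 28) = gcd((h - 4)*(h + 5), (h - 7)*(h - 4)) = h - 4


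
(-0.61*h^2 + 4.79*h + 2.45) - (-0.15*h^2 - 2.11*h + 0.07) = -0.46*h^2 + 6.9*h + 2.38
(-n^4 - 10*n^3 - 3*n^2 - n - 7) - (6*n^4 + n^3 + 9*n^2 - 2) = -7*n^4 - 11*n^3 - 12*n^2 - n - 5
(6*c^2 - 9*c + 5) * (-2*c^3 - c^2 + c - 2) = -12*c^5 + 12*c^4 + 5*c^3 - 26*c^2 + 23*c - 10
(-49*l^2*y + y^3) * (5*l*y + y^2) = -245*l^3*y^2 - 49*l^2*y^3 + 5*l*y^4 + y^5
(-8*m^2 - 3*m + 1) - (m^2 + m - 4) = -9*m^2 - 4*m + 5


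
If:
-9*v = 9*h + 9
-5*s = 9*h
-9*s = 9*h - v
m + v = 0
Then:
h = 5/31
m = 36/31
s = -9/31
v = -36/31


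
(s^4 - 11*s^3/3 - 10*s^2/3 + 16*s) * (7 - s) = -s^5 + 32*s^4/3 - 67*s^3/3 - 118*s^2/3 + 112*s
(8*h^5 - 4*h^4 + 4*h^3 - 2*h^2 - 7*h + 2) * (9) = 72*h^5 - 36*h^4 + 36*h^3 - 18*h^2 - 63*h + 18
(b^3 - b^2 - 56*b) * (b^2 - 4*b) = b^5 - 5*b^4 - 52*b^3 + 224*b^2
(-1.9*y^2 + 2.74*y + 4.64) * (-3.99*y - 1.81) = 7.581*y^3 - 7.4936*y^2 - 23.473*y - 8.3984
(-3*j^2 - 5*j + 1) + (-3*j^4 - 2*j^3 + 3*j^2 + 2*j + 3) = -3*j^4 - 2*j^3 - 3*j + 4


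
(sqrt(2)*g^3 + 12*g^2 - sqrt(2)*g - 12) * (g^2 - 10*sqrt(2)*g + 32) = sqrt(2)*g^5 - 8*g^4 - 89*sqrt(2)*g^3 + 392*g^2 + 88*sqrt(2)*g - 384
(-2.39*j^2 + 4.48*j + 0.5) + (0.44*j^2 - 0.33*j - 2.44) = -1.95*j^2 + 4.15*j - 1.94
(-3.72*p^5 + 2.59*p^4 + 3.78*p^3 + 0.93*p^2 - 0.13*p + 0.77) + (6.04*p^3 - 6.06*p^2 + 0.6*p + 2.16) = -3.72*p^5 + 2.59*p^4 + 9.82*p^3 - 5.13*p^2 + 0.47*p + 2.93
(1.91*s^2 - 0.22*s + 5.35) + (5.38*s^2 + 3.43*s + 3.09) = 7.29*s^2 + 3.21*s + 8.44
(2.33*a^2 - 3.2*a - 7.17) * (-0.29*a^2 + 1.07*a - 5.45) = -0.6757*a^4 + 3.4211*a^3 - 14.0432*a^2 + 9.7681*a + 39.0765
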